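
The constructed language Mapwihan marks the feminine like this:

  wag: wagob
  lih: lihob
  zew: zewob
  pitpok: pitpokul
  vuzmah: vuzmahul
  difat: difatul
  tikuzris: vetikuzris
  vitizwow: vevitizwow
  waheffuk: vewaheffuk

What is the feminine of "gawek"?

gawekul

lih and vuzmah both end in -h yet inflect differently (lihob, vuzmahul), so the final letter is not what conditions the rule; the number of vowels is.
"gawek" has 2 vowels. The stems with 2 vowels (pitpok → pitpokul, vuzmah → vuzmahul, difat → difatul) add -ul.
So gawek → gawekul.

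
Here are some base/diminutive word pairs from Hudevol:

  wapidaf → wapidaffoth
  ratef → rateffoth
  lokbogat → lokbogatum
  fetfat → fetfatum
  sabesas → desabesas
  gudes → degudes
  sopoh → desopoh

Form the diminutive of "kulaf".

wapidaf and lokbogat both have last vowel 'a' yet inflect differently (wapidaffoth, lokbogatum), so the last vowel is not what conditions the rule; the final letter is.
"kulaf" ends in -f. The stems ending in -f (wapidaf → wapidaffoth, ratef → rateffoth) double the final consonant and add -oth.
So kulaf → kulaffoth.

kulaffoth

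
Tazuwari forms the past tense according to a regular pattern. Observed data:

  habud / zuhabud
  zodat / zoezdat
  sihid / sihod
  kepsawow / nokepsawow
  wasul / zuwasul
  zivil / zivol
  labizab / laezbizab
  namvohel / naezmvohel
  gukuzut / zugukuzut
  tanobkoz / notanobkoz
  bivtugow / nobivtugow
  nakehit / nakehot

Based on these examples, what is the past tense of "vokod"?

novokod

"vokod" has last vowel 'o'. The stems whose last vowel is 'o' (bivtugow → nobivtugow, kepsawow → nokepsawow, tanobkoz → notanobkoz) add the prefix no-.
So vokod → novokod.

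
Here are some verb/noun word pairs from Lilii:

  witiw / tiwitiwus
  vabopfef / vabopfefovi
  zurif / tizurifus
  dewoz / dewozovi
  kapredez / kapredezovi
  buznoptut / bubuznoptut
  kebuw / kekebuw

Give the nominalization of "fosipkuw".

fofosipkuw

kebuw and witiw both end in -w yet inflect differently (kekebuw, tiwitiwus), so the final letter is not what conditions the rule; the last vowel is.
"fosipkuw" has last vowel 'u'. The stems whose last vowel is 'u' (kebuw → kekebuw, buznoptut → bubuznoptut) repeat the first consonant+vowel as a prefix.
So fosipkuw → fofosipkuw.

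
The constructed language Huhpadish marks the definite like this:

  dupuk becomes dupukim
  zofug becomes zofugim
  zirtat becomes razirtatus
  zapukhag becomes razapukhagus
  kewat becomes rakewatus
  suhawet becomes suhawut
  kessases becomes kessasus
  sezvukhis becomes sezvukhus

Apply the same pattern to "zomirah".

razomirahus

"zomirah" has last vowel 'a'. The stems whose last vowel is 'a' (zirtat → razirtatus, zapukhag → razapukhagus, kewat → rakewatus) add ra- … -us around the stem.
The other patterns: stems whose last vowel is 'u' add -im; stems whose last vowel is 'e' or 'i' change the last vowel to 'u'.
So zomirah → razomirahus.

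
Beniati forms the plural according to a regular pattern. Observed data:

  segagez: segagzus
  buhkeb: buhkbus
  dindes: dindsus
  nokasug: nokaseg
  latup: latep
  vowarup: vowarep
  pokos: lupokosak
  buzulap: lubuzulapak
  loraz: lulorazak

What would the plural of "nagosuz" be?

dindes and pokos both end in -s yet inflect differently (dindsus, lupokosak), so the final letter is not what conditions the rule; the last vowel is.
"nagosuz" has last vowel 'u'. The stems whose last vowel is 'u' (nokasug → nokaseg, latup → latep, vowarup → vowarep) change the last vowel to 'e'.
So nagosuz → nagosez.

nagosez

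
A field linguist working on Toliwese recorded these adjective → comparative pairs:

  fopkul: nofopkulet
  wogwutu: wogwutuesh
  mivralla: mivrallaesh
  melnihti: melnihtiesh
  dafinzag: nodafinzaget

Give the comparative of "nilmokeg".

fopkul and wogwutu both have last vowel 'u' yet inflect differently (nofopkulet, wogwutuesh), so the last vowel is not what conditions the rule; whether the stem ends in a vowel or a consonant is.
"nilmokeg" ends in a consonant. The stems ending in a consonant (dafinzag → nodafinzaget, fopkul → nofopkulet) add no- … -et around the stem.
So nilmokeg → nonilmokeget.

nonilmokeget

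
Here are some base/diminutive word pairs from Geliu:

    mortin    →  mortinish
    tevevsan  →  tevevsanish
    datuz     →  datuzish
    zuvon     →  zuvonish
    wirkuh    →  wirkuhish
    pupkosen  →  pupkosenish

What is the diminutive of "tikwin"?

Every pair shown (mortin → mortinish, tevevsan → tevevsanish, datuz → datuzish, …) follows the same rule: add -ish.
So tikwin → tikwinish.

tikwinish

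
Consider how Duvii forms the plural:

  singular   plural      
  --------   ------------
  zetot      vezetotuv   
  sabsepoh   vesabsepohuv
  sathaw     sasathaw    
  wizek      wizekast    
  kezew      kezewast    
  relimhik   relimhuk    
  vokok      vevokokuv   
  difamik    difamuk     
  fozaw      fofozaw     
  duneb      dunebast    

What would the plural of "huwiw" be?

huwuw

vokok and wizek both end in -k yet inflect differently (vevokokuv, wizekast), so the final letter is not what conditions the rule; the last vowel is.
"huwiw" has last vowel 'i'. The stems whose last vowel is 'i' (relimhik → relimhuk, difamik → difamuk) change the last vowel to 'u'.
So huwiw → huwuw.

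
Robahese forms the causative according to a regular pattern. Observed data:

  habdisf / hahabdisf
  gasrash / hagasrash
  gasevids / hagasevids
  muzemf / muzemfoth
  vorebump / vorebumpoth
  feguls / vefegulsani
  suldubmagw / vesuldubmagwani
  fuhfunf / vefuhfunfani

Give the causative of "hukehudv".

habdisf and muzemf both end in -f yet inflect differently (hahabdisf, muzemfoth), so the final letter is not what conditions the rule; the second-to-last letter is.
"hukehudv" has second-to-last letter 'd'. The one such stem in the data (gasevids → hagasevids) adds the prefix ha-, so the same rule applies.
The other patterns: stems whose second-to-last letter is 'm' add -oth; stems whose second-to-last letter is 'g', 'l' or 'n' add ve- … -ani around the stem.
So hukehudv → hahukehudv.

hahukehudv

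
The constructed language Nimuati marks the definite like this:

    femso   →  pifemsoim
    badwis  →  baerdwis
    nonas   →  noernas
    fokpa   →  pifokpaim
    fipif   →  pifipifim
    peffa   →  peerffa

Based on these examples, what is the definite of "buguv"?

"buguv" begins with b-. The one such stem in the data (badwis → baerdwis) inserts -er- after the first vowel (as do nonas, peffa), so the same rule applies.
So buguv → buerguv.

buerguv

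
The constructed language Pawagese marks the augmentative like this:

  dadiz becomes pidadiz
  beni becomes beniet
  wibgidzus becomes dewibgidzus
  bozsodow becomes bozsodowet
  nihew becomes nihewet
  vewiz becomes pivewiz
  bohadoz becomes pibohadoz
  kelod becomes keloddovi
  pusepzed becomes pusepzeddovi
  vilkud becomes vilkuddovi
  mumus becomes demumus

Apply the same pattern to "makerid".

makeriddovi

"makerid" ends in -d. The stems ending in -d (pusepzed → pusepzeddovi, vilkud → vilkuddovi, kelod → keloddovi) double the final consonant and add -ovi.
So makerid → makeriddovi.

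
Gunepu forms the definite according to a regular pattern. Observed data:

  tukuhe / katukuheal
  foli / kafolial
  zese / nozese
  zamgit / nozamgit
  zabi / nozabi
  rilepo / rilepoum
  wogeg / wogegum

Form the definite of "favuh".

"favuh" begins with f-. The one such stem in the data (foli → kafolial) adds ka- … -al around the stem, so the same rule applies.
The other patterns: stems beginning with z- add the prefix no-; stems beginning with r- or w- add -um.
So favuh → kafavuhal.

kafavuhal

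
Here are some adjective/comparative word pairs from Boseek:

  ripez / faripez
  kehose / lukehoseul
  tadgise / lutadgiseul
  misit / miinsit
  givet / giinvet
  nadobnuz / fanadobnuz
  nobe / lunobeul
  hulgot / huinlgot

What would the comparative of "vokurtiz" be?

favokurtiz

givet and tadgise both have last vowel 'e' yet inflect differently (giinvet, lutadgiseul), so the last vowel is not what conditions the rule; the final letter is.
"vokurtiz" ends in -z. The stems ending in -z (ripez → faripez, nadobnuz → fanadobnuz) add the prefix fa-.
The other patterns: stems ending in -t insert -in- after the first vowel; stems ending in -e add lu- … -ul around the stem.
So vokurtiz → favokurtiz.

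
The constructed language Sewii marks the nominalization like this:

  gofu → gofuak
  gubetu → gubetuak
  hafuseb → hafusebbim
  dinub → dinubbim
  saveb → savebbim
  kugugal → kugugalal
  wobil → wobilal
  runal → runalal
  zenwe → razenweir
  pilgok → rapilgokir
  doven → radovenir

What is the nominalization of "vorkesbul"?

vorkesbulal

gofu and dinub both have last vowel 'u' yet inflect differently (gofuak, dinubbim), so the last vowel is not what conditions the rule; the final letter is.
"vorkesbul" ends in -l. The stems ending in -l (kugugal → kugugalal, wobil → wobilal, runal → runalal) add -al.
So vorkesbul → vorkesbulal.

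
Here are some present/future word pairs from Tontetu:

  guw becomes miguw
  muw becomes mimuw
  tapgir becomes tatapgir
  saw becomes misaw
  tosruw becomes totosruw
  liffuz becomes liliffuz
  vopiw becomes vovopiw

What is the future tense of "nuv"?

minuv

saw and tosruw both end in -w yet inflect differently (misaw, totosruw), so the final letter is not what conditions the rule; the number of vowels is.
"nuv" has 1 vowel. The stems with 1 vowel (saw → misaw, guw → miguw, muw → mimuw) add the prefix mi-.
So nuv → minuv.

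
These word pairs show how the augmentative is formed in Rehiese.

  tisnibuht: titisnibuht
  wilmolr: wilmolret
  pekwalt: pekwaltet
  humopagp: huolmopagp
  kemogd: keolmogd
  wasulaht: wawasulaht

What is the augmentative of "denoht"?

dedenoht

pekwalt and wasulaht both end in -t yet inflect differently (pekwaltet, wawasulaht), so the final letter is not what conditions the rule; the second-to-last letter is.
"denoht" has second-to-last letter 'h'. The stems whose second-to-last letter is 'h' (wasulaht → wawasulaht, tisnibuht → titisnibuht) repeat the first consonant+vowel as a prefix.
The other patterns: stems whose second-to-last letter is 'l' add -et; stems whose second-to-last letter is 'g' insert -ol- after the first vowel.
So denoht → dedenoht.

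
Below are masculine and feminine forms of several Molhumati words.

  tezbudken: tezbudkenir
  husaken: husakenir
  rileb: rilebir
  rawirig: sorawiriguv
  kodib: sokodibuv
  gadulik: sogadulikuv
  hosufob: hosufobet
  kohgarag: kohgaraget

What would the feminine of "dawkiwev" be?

dawkiwevir

rileb and kodib both end in -b yet inflect differently (rilebir, sokodibuv), so the final letter is not what conditions the rule; the last vowel is.
"dawkiwev" has last vowel 'e'. The stems whose last vowel is 'e' (tezbudken → tezbudkenir, husaken → husakenir, rileb → rilebir) add -ir.
So dawkiwev → dawkiwevir.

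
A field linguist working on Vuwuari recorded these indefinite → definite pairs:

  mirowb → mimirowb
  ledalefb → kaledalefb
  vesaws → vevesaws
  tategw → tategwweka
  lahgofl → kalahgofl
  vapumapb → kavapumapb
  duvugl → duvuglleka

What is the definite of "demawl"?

"demawl" has second-to-last letter 'w'. The stems whose second-to-last letter is 'w' (mirowb → mimirowb, vesaws → vevesaws) repeat the first consonant+vowel as a prefix.
The other patterns: stems whose second-to-last letter is 'g' double the final consonant and add -eka; stems whose second-to-last letter is 'f' or 'p' add the prefix ka-.
So demawl → dedemawl.

dedemawl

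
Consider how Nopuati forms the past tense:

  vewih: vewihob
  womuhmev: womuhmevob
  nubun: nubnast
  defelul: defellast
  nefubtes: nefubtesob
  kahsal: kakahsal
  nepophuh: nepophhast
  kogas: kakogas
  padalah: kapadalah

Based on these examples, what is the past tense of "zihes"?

zihesob

vewih and nepophuh both end in -h yet inflect differently (vewihob, nepophhast), so the final letter is not what conditions the rule; the last vowel is.
"zihes" has last vowel 'e'. The stems whose last vowel is 'e' (nefubtes → nefubtesob, womuhmev → womuhmevob) add -ob.
The other patterns: stems whose last vowel is 'u' delete the last vowel and add -ast; stems whose last vowel is 'a' add the prefix ka-.
So zihes → zihesob.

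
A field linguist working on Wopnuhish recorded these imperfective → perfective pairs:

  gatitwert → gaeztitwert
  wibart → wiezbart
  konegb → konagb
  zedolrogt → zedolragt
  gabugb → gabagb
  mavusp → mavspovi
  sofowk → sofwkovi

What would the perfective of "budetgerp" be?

buezdetgerp

gatitwert and zedolrogt both end in -t yet inflect differently (gaeztitwert, zedolragt), so the final letter is not what conditions the rule; the second-to-last letter is.
"budetgerp" has second-to-last letter 'r'. The stems whose second-to-last letter is 'r' (gatitwert → gaeztitwert, wibart → wiezbart) insert -ez- after the first vowel.
The other patterns: stems whose second-to-last letter is 'g' change the last vowel to 'a'; stems whose second-to-last letter is 's' or 'w' delete the last vowel and add -ovi.
So budetgerp → buezdetgerp.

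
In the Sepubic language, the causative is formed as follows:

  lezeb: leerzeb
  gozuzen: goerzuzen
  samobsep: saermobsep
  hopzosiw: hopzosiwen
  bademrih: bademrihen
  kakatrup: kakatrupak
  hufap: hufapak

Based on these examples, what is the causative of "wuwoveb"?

wuerwoveb

samobsep and kakatrup both end in -p yet inflect differently (saermobsep, kakatrupak), so the final letter is not what conditions the rule; the last vowel is.
"wuwoveb" has last vowel 'e'. The stems whose last vowel is 'e' (lezeb → leerzeb, gozuzen → goerzuzen, samobsep → saermobsep) insert -er- after the first vowel.
The other patterns: stems whose last vowel is 'i' add -en; stems whose last vowel is 'a' or 'u' add -ak.
So wuwoveb → wuerwoveb.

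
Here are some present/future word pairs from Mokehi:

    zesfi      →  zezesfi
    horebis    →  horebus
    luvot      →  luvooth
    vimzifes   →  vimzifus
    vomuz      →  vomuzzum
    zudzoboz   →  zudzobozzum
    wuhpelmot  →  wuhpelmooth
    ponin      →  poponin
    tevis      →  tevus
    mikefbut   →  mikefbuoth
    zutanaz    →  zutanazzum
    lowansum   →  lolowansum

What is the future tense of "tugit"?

"tugit" ends in -t. The stems ending in -t (wuhpelmot → wuhpelmooth, luvot → luvooth, mikefbut → mikefbuoth) drop the final letter and add -oth.
So tugit → tugioth.

tugioth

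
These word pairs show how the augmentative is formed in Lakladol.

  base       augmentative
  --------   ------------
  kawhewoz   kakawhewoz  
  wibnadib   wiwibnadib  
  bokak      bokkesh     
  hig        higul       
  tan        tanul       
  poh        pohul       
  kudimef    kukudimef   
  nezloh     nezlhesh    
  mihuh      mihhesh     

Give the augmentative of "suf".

suful

poh and nezloh both end in -h yet inflect differently (pohul, nezlhesh), so the final letter is not what conditions the rule; the number of vowels is.
"suf" has 1 vowel. The stems with 1 vowel (poh → pohul, tan → tanul, hig → higul) add -ul.
So suf → suful.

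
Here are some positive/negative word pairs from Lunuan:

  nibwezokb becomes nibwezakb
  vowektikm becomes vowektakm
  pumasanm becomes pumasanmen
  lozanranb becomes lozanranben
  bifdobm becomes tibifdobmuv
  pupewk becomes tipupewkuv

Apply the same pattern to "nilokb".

vowektikm and pumasanm both end in -m yet inflect differently (vowektakm, pumasanmen), so the final letter is not what conditions the rule; the second-to-last letter is.
"nilokb" has second-to-last letter 'k'. The stems whose second-to-last letter is 'k' (nibwezokb → nibwezakb, vowektikm → vowektakm) change the last vowel to 'a'.
The other patterns: stems whose second-to-last letter is 'n' add -en; stems whose second-to-last letter is 'b' or 'w' add ti- … -uv around the stem.
So nilokb → nilakb.

nilakb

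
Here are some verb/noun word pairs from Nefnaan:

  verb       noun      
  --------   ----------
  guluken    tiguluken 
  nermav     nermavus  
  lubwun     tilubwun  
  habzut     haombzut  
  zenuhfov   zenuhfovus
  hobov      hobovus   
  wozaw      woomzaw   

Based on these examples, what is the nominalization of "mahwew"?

maomhwew

lubwun and habzut both have last vowel 'u' yet inflect differently (tilubwun, haombzut), so the last vowel is not what conditions the rule; the final letter is.
"mahwew" ends in -w. The one such stem in the data (wozaw → woomzaw) inserts -om- after the first vowel (as does habzut), so the same rule applies.
So mahwew → maomhwew.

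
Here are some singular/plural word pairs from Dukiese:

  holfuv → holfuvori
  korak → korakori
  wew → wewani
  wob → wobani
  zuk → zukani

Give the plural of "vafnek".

vafnekori

"vafnek" has 2 vowels. The stems with 2 vowels (holfuv → holfuvori, korak → korakori) add -ori.
So vafnek → vafnekori.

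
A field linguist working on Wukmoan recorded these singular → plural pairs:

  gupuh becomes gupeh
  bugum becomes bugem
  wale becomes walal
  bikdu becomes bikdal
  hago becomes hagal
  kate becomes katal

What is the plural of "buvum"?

"buvum" ends in a consonant. The stems ending in a consonant (bugum → bugem, gupuh → gupeh) change the last vowel to 'e'.
So buvum → buvem.

buvem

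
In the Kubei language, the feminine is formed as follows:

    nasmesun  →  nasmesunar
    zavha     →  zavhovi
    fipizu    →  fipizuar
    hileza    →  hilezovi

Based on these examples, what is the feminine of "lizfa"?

hileza and fipizu both have 3 vowels yet inflect differently (hilezovi, fipizuar), so the number of vowels is not what conditions the rule; the final letter is.
"lizfa" ends in -a. The stems ending in -a (hileza → hilezovi, zavha → zavhovi) drop the final letter and add -ovi.
So lizfa → lizfovi.

lizfovi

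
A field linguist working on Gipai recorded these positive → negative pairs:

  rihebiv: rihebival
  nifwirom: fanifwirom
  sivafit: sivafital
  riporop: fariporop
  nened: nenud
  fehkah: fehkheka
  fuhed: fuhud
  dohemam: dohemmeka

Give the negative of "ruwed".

ruwud

dohemam and nifwirom both end in -m yet inflect differently (dohemmeka, fanifwirom), so the final letter is not what conditions the rule; the last vowel is.
"ruwed" has last vowel 'e'. The stems whose last vowel is 'e' (fuhed → fuhud, nened → nenud) change the last vowel to 'u'.
The other patterns: stems whose last vowel is 'a' delete the last vowel and add -eka; stems whose last vowel is 'i' add -al; stems whose last vowel is 'o' add the prefix fa-.
So ruwed → ruwud.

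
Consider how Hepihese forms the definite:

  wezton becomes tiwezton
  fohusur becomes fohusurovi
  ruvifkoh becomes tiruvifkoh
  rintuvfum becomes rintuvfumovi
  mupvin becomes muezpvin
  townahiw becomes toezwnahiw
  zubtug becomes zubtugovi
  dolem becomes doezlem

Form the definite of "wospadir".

wezton and mupvin both end in -n yet inflect differently (tiwezton, muezpvin), so the final letter is not what conditions the rule; the last vowel is.
"wospadir" has last vowel 'i'. The stems whose last vowel is 'i' (mupvin → muezpvin, townahiw → toezwnahiw) insert -ez- after the first vowel.
So wospadir → woezspadir.

woezspadir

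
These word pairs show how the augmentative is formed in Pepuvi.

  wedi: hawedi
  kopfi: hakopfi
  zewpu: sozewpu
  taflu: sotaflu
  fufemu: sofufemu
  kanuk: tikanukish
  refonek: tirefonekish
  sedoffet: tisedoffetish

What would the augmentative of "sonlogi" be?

zewpu and kanuk both have last vowel 'u' yet inflect differently (sozewpu, tikanukish), so the last vowel is not what conditions the rule; the final letter is.
"sonlogi" ends in -i. The stems ending in -i (wedi → hawedi, kopfi → hakopfi) add the prefix ha-.
So sonlogi → hasonlogi.

hasonlogi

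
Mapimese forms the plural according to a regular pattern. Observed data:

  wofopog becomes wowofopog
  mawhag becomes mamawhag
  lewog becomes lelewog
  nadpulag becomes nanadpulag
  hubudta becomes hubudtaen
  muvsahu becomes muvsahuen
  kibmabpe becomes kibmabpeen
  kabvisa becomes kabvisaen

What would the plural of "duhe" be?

duheen

mawhag and hubudta both have last vowel 'a' yet inflect differently (mamawhag, hubudtaen), so the last vowel is not what conditions the rule; whether the stem ends in a vowel or a consonant is.
"duhe" ends in a vowel. The stems ending in a vowel (hubudta → hubudtaen, muvsahu → muvsahuen, kibmabpe → kibmabpeen) add -en.
So duhe → duheen.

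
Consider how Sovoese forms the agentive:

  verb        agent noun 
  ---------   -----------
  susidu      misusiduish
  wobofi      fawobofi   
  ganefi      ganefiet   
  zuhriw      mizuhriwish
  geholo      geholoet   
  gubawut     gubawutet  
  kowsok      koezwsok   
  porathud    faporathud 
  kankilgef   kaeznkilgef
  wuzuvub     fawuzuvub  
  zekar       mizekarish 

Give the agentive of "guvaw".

wobofi and ganefi both end in -i yet inflect differently (fawobofi, ganefiet), so the final letter is not what conditions the rule; the first letter is.
"guvaw" begins with g-. The stems beginning with g- (geholo → geholoet, ganefi → ganefiet, gubawut → gubawutet) add -et.
The other patterns: stems beginning with p- or w- add the prefix fa-; stems beginning with k- insert -ez- after the first vowel; stems beginning with s- or z- add mi- … -ish around the stem.
So guvaw → guvawet.

guvawet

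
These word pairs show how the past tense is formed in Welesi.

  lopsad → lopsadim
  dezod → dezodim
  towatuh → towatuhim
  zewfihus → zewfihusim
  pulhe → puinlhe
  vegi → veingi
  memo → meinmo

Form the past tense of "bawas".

bawasim

"bawas" ends in a consonant. The stems ending in a consonant (lopsad → lopsadim, dezod → dezodim, towatuh → towatuhim) add -im.
So bawas → bawasim.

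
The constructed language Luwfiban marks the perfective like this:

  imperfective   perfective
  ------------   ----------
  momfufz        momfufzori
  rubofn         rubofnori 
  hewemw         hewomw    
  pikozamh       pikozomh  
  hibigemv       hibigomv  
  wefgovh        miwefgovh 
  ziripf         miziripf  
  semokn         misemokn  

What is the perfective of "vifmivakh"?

mivifmivakh

pikozamh and wefgovh both end in -h yet inflect differently (pikozomh, miwefgovh), so the final letter is not what conditions the rule; the second-to-last letter is.
"vifmivakh" has second-to-last letter 'k'. The one such stem in the data (semokn → misemokn) adds the prefix mi-, so the same rule applies.
So vifmivakh → mivifmivakh.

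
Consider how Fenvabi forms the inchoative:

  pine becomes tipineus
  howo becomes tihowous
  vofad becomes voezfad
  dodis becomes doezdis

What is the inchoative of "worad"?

"worad" ends in a consonant. The stems ending in a consonant (vofad → voezfad, dodis → doezdis) insert -ez- after the first vowel.
So worad → woezrad.

woezrad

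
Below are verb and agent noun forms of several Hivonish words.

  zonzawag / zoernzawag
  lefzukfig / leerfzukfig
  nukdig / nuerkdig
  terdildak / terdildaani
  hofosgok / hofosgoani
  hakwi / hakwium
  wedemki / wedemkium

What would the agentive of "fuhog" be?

zonzawag and terdildak both have last vowel 'a' yet inflect differently (zoernzawag, terdildaani), so the last vowel is not what conditions the rule; the final letter is.
"fuhog" ends in -g. The stems ending in -g (zonzawag → zoernzawag, lefzukfig → leerfzukfig, nukdig → nuerkdig) insert -er- after the first vowel.
The other patterns: stems ending in -k drop the final letter and add -ani; stems ending in -i add -um.
So fuhog → fuerhog.

fuerhog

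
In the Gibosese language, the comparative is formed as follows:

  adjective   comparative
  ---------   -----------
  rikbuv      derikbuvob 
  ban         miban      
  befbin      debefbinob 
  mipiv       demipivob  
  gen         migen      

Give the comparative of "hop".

mihop

gen and befbin both end in -n yet inflect differently (migen, debefbinob), so the final letter is not what conditions the rule; the number of vowels is.
"hop" has 1 vowel. The stems with 1 vowel (gen → migen, ban → miban) add the prefix mi-.
The other pattern: stems with 2 vowels add de- … -ob around the stem.
So hop → mihop.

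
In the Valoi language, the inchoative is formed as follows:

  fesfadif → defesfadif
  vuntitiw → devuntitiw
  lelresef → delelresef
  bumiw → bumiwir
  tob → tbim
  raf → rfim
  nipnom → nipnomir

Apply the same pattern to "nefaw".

raf and lelresef both end in -f yet inflect differently (rfim, delelresef), so the final letter is not what conditions the rule; the number of vowels is.
"nefaw" has 2 vowels. The stems with 2 vowels (nipnom → nipnomir, bumiw → bumiwir) add -ir.
So nefaw → nefawir.

nefawir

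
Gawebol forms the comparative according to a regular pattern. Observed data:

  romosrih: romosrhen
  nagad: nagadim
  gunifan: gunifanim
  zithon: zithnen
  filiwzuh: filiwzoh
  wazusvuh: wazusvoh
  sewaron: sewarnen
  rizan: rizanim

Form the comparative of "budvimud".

"budvimud" has last vowel 'u'. The stems whose last vowel is 'u' (filiwzuh → filiwzoh, wazusvuh → wazusvoh) change the last vowel to 'o'.
The other patterns: stems whose last vowel is 'a' add -im; stems whose last vowel is 'i' or 'o' delete the last vowel and add -en.
So budvimud → budvimod.

budvimod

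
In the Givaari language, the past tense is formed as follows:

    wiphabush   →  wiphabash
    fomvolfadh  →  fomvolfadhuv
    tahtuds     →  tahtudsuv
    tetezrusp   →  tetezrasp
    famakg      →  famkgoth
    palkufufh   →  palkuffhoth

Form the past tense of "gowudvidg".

gowudvidguv

fomvolfadh and wiphabush both end in -h yet inflect differently (fomvolfadhuv, wiphabash), so the final letter is not what conditions the rule; the second-to-last letter is.
"gowudvidg" has second-to-last letter 'd'. The stems whose second-to-last letter is 'd' (fomvolfadh → fomvolfadhuv, tahtuds → tahtudsuv) add -uv.
So gowudvidg → gowudvidguv.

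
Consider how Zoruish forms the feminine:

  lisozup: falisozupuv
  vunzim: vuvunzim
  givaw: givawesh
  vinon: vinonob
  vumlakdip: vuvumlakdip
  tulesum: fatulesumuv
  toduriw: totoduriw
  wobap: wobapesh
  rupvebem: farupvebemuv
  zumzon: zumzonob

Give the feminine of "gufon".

gufonob

toduriw and givaw both end in -w yet inflect differently (totoduriw, givawesh), so the final letter is not what conditions the rule; the last vowel is.
"gufon" has last vowel 'o'. The stems whose last vowel is 'o' (vinon → vinonob, zumzon → zumzonob) add -ob.
The other patterns: stems whose last vowel is 'i' repeat the first consonant+vowel as a prefix; stems whose last vowel is 'a' add -esh; stems whose last vowel is 'e' or 'u' add fa- … -uv around the stem.
So gufon → gufonob.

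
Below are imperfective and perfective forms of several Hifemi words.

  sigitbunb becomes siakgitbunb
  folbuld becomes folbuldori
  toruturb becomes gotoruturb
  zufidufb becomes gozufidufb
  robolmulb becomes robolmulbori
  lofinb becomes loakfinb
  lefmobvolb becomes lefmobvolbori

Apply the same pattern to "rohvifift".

gorohvifift

"rohvifift" has second-to-last letter 'f'. The one such stem in the data (zufidufb → gozufidufb) adds the prefix go-, so the same rule applies.
The other patterns: stems whose second-to-last letter is 'n' insert -ak- after the first vowel; stems whose second-to-last letter is 'l' add -ori.
So rohvifift → gorohvifift.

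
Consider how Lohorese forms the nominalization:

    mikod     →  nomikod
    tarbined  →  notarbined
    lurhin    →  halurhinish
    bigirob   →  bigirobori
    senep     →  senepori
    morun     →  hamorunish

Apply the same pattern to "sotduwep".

"sotduwep" ends in -p. The one such stem in the data (senep → senepori) adds -ori, so the same rule applies.
So sotduwep → sotduwepori.

sotduwepori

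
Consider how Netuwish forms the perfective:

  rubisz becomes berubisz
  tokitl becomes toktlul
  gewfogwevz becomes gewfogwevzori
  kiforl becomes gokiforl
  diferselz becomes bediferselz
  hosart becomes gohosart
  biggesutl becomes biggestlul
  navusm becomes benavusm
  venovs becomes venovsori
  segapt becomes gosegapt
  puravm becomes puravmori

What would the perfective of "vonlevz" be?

vonlevzori

tokitl and kiforl both end in -l yet inflect differently (toktlul, gokiforl), so the final letter is not what conditions the rule; the second-to-last letter is.
"vonlevz" has second-to-last letter 'v'. The stems whose second-to-last letter is 'v' (puravm → puravmori, gewfogwevz → gewfogwevzori, venovs → venovsori) add -ori.
The other patterns: stems whose second-to-last letter is 't' delete the last vowel and add -ul; stems whose second-to-last letter is 'p' or 'r' add the prefix go-; stems whose second-to-last letter is 'l' or 's' add the prefix be-.
So vonlevz → vonlevzori.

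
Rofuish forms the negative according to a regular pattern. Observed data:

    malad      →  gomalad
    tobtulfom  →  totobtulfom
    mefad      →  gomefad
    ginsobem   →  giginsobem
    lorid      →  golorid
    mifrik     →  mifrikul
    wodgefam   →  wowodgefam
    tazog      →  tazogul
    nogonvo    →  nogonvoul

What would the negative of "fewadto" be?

fewadtoul

wodgefam and mefad both have last vowel 'a' yet inflect differently (wowodgefam, gomefad), so the last vowel is not what conditions the rule; the final letter is.
"fewadto" ends in -o. The one such stem in the data (nogonvo → nogonvoul) adds -ul, so the same rule applies.
So fewadto → fewadtoul.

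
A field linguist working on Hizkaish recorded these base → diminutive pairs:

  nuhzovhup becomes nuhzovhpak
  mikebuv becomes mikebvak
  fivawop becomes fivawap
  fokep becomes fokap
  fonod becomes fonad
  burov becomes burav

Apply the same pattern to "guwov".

"guwov" has last vowel 'o'. The stems whose last vowel is 'o' (fivawop → fivawap, fonod → fonad, burov → burav) change the last vowel to 'a'.
So guwov → guwav.

guwav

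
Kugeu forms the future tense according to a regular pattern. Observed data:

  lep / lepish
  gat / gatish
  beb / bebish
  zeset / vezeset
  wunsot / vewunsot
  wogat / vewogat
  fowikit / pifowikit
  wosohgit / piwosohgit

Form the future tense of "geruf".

gat and zeset both end in -t yet inflect differently (gatish, vezeset), so the final letter is not what conditions the rule; the number of vowels is.
"geruf" has 2 vowels. The stems with 2 vowels (zeset → vezeset, wunsot → vewunsot, wogat → vewogat) add the prefix ve-.
So geruf → vegeruf.

vegeruf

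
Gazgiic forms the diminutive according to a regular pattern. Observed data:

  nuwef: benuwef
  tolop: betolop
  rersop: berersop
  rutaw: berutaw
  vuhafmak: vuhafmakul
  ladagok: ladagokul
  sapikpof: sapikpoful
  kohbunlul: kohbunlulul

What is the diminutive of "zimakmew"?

"zimakmew" has 3 vowels. The stems with 3 vowels (vuhafmak → vuhafmakul, ladagok → ladagokul, sapikpof → sapikpoful) add -ul.
The other pattern: stems with 2 vowels add the prefix be-.
So zimakmew → zimakmewul.

zimakmewul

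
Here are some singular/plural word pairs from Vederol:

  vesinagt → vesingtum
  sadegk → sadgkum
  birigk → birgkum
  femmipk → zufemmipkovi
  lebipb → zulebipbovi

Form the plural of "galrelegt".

galrelgtum

"galrelegt" has second-to-last letter 'g'. The stems whose second-to-last letter is 'g' (vesinagt → vesingtum, sadegk → sadgkum, birigk → birgkum) delete the last vowel and add -um.
So galrelegt → galrelgtum.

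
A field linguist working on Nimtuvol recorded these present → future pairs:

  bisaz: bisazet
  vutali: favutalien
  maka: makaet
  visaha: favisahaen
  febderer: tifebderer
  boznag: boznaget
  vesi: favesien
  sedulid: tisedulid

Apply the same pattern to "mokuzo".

mokuzoet

"mokuzo" begins with m-. The one such stem in the data (maka → makaet) adds -et, so the same rule applies.
The other patterns: stems beginning with v- add fa- … -en around the stem; stems beginning with f- or s- add the prefix ti-.
So mokuzo → mokuzoet.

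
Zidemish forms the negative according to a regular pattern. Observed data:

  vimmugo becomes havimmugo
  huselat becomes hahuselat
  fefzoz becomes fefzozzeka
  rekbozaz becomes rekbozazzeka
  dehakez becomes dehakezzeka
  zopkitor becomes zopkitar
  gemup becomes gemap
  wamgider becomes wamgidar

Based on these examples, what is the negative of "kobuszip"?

"kobuszip" ends in -p. The one such stem in the data (gemup → gemap) changes the last vowel to 'a' (as do zopkitor, wamgider), so the same rule applies.
So kobuszip → kobuszap.

kobuszap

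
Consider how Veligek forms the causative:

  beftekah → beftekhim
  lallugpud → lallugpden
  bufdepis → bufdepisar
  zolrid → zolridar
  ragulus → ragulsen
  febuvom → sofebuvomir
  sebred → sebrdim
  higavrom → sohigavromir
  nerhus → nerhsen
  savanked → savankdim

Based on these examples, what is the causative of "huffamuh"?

huffamhen

"huffamuh" has last vowel 'u'. The stems whose last vowel is 'u' (nerhus → nerhsen, lallugpud → lallugpden, ragulus → ragulsen) delete the last vowel and add -en.
So huffamuh → huffamhen.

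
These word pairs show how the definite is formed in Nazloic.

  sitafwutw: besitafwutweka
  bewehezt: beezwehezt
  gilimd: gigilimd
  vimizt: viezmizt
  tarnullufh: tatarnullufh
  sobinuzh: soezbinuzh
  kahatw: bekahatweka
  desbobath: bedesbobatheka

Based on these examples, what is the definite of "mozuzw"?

moezzuzw

sobinuzh and desbobath both end in -h yet inflect differently (soezbinuzh, bedesbobatheka), so the final letter is not what conditions the rule; the second-to-last letter is.
"mozuzw" has second-to-last letter 'z'. The stems whose second-to-last letter is 'z' (bewehezt → beezwehezt, vimizt → viezmizt, sobinuzh → soezbinuzh) insert -ez- after the first vowel.
So mozuzw → moezzuzw.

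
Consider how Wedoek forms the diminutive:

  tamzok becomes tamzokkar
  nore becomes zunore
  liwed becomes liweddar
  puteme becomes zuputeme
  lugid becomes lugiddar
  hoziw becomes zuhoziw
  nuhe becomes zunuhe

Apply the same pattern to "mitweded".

mitwededdar

hoziw and lugid both have last vowel 'i' yet inflect differently (zuhoziw, lugiddar), so the last vowel is not what conditions the rule; the final letter is.
"mitweded" ends in -d. The stems ending in -d (lugid → lugiddar, liwed → liweddar) double the final consonant and add -ar.
The other pattern: stems ending in -e or -w add the prefix zu-.
So mitweded → mitwededdar.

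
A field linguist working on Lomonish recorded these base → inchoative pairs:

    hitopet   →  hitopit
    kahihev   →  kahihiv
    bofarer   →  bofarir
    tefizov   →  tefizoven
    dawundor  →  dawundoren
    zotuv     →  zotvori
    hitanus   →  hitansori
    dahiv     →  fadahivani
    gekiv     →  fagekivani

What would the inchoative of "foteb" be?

fotib

kahihev and tefizov both end in -v yet inflect differently (kahihiv, tefizoven), so the final letter is not what conditions the rule; the last vowel is.
"foteb" has last vowel 'e'. The stems whose last vowel is 'e' (hitopet → hitopit, kahihev → kahihiv, bofarer → bofarir) change the last vowel to 'i'.
So foteb → fotib.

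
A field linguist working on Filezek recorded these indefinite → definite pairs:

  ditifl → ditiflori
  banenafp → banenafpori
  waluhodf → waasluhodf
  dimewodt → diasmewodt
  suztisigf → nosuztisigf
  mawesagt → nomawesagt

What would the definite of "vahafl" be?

waluhodf and suztisigf both end in -f yet inflect differently (waasluhodf, nosuztisigf), so the final letter is not what conditions the rule; the second-to-last letter is.
"vahafl" has second-to-last letter 'f'. The stems whose second-to-last letter is 'f' (ditifl → ditiflori, banenafp → banenafpori) add -ori.
The other patterns: stems whose second-to-last letter is 'd' insert -as- after the first vowel; stems whose second-to-last letter is 'g' add the prefix no-.
So vahafl → vahaflori.

vahaflori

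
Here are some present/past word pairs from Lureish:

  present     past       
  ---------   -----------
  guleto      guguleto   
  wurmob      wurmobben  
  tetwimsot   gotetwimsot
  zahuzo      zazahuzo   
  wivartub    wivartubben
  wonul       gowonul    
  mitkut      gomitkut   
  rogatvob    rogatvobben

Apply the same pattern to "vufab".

vufabben

"vufab" ends in -b. The stems ending in -b (wurmob → wurmobben, wivartub → wivartubben, rogatvob → rogatvobben) double the final consonant and add -en.
The other patterns: stems ending in -o repeat the first consonant+vowel as a prefix; stems ending in -l or -t add the prefix go-.
So vufab → vufabben.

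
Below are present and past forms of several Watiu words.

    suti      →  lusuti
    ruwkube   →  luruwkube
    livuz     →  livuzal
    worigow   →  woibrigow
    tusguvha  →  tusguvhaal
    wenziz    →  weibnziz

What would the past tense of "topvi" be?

wenziz and livuz both end in -z yet inflect differently (weibnziz, livuzal), so the final letter is not what conditions the rule; the first letter is.
"topvi" begins with t-. The one such stem in the data (tusguvha → tusguvhaal) adds -al, so the same rule applies.
So topvi → topvial.

topvial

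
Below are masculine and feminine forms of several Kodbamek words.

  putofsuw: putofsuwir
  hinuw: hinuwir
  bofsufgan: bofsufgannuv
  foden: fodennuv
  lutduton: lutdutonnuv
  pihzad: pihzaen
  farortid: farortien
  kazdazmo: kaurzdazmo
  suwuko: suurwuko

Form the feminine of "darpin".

bofsufgan and pihzad both have last vowel 'a' yet inflect differently (bofsufgannuv, pihzaen), so the last vowel is not what conditions the rule; the final letter is.
"darpin" ends in -n. The stems ending in -n (bofsufgan → bofsufgannuv, foden → fodennuv, lutduton → lutdutonnuv) double the final consonant and add -uv.
The other patterns: stems ending in -w add -ir; stems ending in -d drop the final letter and add -en; stems ending in -o insert -ur- after the first vowel.
So darpin → darpinnuv.

darpinnuv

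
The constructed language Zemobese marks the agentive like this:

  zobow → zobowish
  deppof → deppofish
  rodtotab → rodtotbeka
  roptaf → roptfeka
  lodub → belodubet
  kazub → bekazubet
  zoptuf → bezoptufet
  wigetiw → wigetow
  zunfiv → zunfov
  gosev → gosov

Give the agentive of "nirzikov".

deppof and roptaf both end in -f yet inflect differently (deppofish, roptfeka), so the final letter is not what conditions the rule; the last vowel is.
"nirzikov" has last vowel 'o'. The stems whose last vowel is 'o' (zobow → zobowish, deppof → deppofish) add -ish.
So nirzikov → nirzikovish.

nirzikovish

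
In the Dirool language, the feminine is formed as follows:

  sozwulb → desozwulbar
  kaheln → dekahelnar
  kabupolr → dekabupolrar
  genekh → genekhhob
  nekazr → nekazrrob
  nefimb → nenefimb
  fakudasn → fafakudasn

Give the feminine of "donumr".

dodonumr

kabupolr and nekazr both end in -r yet inflect differently (dekabupolrar, nekazrrob), so the final letter is not what conditions the rule; the second-to-last letter is.
"donumr" has second-to-last letter 'm'. The one such stem in the data (nefimb → nenefimb) repeats the first consonant+vowel as a prefix (as does fakudasn), so the same rule applies.
The other patterns: stems whose second-to-last letter is 'l' add de- … -ar around the stem; stems whose second-to-last letter is 'k' or 'z' double the final consonant and add -ob.
So donumr → dodonumr.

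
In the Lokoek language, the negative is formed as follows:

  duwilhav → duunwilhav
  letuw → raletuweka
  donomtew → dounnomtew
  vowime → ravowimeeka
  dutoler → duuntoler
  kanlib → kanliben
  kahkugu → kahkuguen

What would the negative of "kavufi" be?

donomtew and letuw both end in -w yet inflect differently (dounnomtew, raletuweka), so the final letter is not what conditions the rule; the first letter is.
"kavufi" begins with k-. The stems beginning with k- (kanlib → kanliben, kahkugu → kahkuguen) add -en.
So kavufi → kavufien.

kavufien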